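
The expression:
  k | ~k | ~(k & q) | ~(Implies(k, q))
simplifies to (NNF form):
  True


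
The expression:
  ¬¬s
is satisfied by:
  {s: True}


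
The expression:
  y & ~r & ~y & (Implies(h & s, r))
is never true.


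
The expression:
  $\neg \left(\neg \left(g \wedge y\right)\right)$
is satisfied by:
  {g: True, y: True}


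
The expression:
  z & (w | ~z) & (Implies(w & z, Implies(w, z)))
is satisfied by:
  {z: True, w: True}


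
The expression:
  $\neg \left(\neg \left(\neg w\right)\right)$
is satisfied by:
  {w: False}


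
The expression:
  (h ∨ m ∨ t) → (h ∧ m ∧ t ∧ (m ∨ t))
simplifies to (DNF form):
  (h ∧ m ∧ t) ∨ (h ∧ m ∧ ¬m) ∨ (h ∧ t ∧ ¬h) ∨ (h ∧ ¬h ∧ ¬m) ∨ (m ∧ t ∧ ¬t) ∨ (m ∧ ¬m ∧ ¬t) ∨ (t ∧ ¬h ∧ ¬t) ∨ (¬h ∧ ¬m ∧ ¬t)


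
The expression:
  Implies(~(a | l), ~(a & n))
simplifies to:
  True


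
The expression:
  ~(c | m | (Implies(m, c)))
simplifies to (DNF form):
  False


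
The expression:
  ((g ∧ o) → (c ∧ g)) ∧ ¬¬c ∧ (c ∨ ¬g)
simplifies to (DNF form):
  c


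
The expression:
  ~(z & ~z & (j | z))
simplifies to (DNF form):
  True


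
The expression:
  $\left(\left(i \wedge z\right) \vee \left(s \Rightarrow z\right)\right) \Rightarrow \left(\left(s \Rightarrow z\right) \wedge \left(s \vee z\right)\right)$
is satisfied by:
  {z: True, s: True}
  {z: True, s: False}
  {s: True, z: False}


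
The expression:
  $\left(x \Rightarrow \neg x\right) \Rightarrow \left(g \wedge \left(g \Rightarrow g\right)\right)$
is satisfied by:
  {x: True, g: True}
  {x: True, g: False}
  {g: True, x: False}


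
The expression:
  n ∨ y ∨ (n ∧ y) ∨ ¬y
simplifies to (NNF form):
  True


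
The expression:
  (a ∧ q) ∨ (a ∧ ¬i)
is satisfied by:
  {a: True, q: True, i: False}
  {a: True, q: False, i: False}
  {a: True, i: True, q: True}


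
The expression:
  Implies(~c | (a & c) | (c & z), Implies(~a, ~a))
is always true.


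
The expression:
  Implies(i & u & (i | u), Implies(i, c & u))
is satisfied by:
  {c: True, u: False, i: False}
  {u: False, i: False, c: False}
  {i: True, c: True, u: False}
  {i: True, u: False, c: False}
  {c: True, u: True, i: False}
  {u: True, c: False, i: False}
  {i: True, u: True, c: True}


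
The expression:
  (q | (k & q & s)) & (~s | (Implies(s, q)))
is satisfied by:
  {q: True}


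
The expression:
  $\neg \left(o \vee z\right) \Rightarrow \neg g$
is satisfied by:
  {o: True, z: True, g: False}
  {o: True, g: False, z: False}
  {z: True, g: False, o: False}
  {z: False, g: False, o: False}
  {o: True, z: True, g: True}
  {o: True, g: True, z: False}
  {z: True, g: True, o: False}


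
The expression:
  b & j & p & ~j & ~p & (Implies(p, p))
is never true.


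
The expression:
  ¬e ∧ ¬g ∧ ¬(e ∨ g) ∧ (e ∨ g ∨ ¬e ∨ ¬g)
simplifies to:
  ¬e ∧ ¬g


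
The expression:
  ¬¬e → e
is always true.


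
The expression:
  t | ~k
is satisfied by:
  {t: True, k: False}
  {k: False, t: False}
  {k: True, t: True}


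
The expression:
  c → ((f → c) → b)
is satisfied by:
  {b: True, c: False}
  {c: False, b: False}
  {c: True, b: True}


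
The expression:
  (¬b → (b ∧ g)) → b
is always true.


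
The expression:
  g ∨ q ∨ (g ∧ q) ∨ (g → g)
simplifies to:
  True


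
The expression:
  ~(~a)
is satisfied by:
  {a: True}


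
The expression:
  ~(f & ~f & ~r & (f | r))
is always true.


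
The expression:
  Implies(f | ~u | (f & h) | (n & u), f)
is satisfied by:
  {f: True, u: True, n: False}
  {f: True, u: False, n: False}
  {n: True, f: True, u: True}
  {n: True, f: True, u: False}
  {u: True, n: False, f: False}


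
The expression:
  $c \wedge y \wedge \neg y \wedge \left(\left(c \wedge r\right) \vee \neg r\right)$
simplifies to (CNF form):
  $\text{False}$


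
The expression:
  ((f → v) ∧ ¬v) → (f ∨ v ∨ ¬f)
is always true.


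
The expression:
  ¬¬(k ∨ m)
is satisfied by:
  {k: True, m: True}
  {k: True, m: False}
  {m: True, k: False}


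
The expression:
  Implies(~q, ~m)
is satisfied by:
  {q: True, m: False}
  {m: False, q: False}
  {m: True, q: True}


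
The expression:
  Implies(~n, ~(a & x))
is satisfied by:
  {n: True, x: False, a: False}
  {x: False, a: False, n: False}
  {n: True, a: True, x: False}
  {a: True, x: False, n: False}
  {n: True, x: True, a: False}
  {x: True, n: False, a: False}
  {n: True, a: True, x: True}


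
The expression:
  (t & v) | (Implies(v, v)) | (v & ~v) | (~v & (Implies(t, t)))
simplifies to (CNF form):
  True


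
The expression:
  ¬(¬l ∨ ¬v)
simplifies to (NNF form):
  l ∧ v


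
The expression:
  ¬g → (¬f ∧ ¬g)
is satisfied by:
  {g: True, f: False}
  {f: False, g: False}
  {f: True, g: True}


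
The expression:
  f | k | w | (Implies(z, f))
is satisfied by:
  {k: True, w: True, f: True, z: False}
  {k: True, w: True, f: False, z: False}
  {k: True, f: True, w: False, z: False}
  {k: True, f: False, w: False, z: False}
  {w: True, f: True, k: False, z: False}
  {w: True, k: False, f: False, z: False}
  {w: False, f: True, k: False, z: False}
  {w: False, k: False, f: False, z: False}
  {k: True, z: True, w: True, f: True}
  {k: True, z: True, w: True, f: False}
  {k: True, z: True, f: True, w: False}
  {k: True, z: True, f: False, w: False}
  {z: True, w: True, f: True, k: False}
  {z: True, w: True, f: False, k: False}
  {z: True, f: True, w: False, k: False}


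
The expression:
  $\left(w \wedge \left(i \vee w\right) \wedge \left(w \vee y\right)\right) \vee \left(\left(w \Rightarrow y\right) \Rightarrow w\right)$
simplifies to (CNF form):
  $w$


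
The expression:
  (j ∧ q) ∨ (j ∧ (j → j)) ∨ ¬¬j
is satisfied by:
  {j: True}


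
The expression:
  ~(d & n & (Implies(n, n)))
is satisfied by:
  {d: False, n: False}
  {n: True, d: False}
  {d: True, n: False}


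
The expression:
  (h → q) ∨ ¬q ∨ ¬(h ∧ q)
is always true.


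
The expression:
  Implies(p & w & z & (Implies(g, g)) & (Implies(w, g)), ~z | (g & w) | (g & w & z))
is always true.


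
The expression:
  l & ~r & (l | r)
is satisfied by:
  {l: True, r: False}


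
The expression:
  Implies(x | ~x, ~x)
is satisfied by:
  {x: False}


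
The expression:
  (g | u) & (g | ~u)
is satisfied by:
  {g: True}


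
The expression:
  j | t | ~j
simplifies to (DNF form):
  True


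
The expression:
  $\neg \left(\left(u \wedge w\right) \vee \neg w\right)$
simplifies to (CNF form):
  $w \wedge \neg u$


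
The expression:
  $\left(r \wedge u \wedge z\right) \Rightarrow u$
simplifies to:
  $\text{True}$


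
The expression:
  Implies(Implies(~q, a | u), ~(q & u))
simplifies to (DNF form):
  ~q | ~u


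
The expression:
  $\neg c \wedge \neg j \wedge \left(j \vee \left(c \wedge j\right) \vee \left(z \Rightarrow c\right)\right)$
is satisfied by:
  {z: False, j: False, c: False}


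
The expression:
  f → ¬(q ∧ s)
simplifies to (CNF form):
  ¬f ∨ ¬q ∨ ¬s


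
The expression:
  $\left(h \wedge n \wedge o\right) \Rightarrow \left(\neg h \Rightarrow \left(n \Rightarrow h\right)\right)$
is always true.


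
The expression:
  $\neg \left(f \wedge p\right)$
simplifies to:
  $\neg f \vee \neg p$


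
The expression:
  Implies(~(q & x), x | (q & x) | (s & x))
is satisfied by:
  {x: True}


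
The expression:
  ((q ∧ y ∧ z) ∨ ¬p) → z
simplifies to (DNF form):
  p ∨ z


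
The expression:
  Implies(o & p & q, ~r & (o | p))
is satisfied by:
  {p: False, q: False, r: False, o: False}
  {o: True, p: False, q: False, r: False}
  {r: True, p: False, q: False, o: False}
  {o: True, r: True, p: False, q: False}
  {q: True, o: False, p: False, r: False}
  {o: True, q: True, p: False, r: False}
  {r: True, q: True, o: False, p: False}
  {o: True, r: True, q: True, p: False}
  {p: True, r: False, q: False, o: False}
  {o: True, p: True, r: False, q: False}
  {r: True, p: True, o: False, q: False}
  {o: True, r: True, p: True, q: False}
  {q: True, p: True, r: False, o: False}
  {o: True, q: True, p: True, r: False}
  {r: True, q: True, p: True, o: False}


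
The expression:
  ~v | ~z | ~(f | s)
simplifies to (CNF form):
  (~f | ~v | ~z) & (~s | ~v | ~z)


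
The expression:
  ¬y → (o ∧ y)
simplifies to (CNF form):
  y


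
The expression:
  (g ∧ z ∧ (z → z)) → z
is always true.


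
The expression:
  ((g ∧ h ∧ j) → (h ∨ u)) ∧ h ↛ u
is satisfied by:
  {h: True, u: False}


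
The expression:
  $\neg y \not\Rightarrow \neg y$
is never true.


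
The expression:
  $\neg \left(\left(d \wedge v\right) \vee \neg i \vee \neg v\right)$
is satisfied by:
  {i: True, v: True, d: False}


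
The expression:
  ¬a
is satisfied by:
  {a: False}


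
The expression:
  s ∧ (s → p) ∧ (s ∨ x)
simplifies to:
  p ∧ s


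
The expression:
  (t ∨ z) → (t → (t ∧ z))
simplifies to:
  z ∨ ¬t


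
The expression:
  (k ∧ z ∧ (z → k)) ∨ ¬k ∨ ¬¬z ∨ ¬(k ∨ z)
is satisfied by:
  {z: True, k: False}
  {k: False, z: False}
  {k: True, z: True}


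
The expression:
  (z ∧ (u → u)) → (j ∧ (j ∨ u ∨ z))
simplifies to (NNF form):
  j ∨ ¬z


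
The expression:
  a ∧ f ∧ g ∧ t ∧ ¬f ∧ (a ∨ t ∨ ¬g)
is never true.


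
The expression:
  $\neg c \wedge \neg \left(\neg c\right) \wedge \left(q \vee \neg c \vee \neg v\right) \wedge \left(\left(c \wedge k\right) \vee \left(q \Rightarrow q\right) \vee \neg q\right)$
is never true.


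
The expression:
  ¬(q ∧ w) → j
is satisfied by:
  {q: True, j: True, w: True}
  {q: True, j: True, w: False}
  {j: True, w: True, q: False}
  {j: True, w: False, q: False}
  {q: True, w: True, j: False}


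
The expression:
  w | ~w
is always true.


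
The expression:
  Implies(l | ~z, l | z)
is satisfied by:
  {z: True, l: True}
  {z: True, l: False}
  {l: True, z: False}


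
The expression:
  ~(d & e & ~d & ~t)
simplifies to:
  True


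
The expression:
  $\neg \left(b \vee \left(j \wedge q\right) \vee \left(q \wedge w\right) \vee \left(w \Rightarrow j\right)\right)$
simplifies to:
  $w \wedge \neg b \wedge \neg j \wedge \neg q$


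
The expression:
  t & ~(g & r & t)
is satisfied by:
  {t: True, g: False, r: False}
  {t: True, r: True, g: False}
  {t: True, g: True, r: False}


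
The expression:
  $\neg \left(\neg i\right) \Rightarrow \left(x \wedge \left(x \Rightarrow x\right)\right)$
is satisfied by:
  {x: True, i: False}
  {i: False, x: False}
  {i: True, x: True}


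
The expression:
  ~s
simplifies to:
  ~s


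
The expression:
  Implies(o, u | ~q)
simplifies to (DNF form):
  u | ~o | ~q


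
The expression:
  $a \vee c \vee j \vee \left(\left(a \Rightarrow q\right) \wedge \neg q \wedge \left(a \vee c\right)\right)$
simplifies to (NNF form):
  $a \vee c \vee j$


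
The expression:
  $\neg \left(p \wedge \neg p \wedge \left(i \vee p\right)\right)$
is always true.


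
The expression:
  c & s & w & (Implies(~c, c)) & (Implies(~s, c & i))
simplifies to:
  c & s & w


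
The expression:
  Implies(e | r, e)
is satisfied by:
  {e: True, r: False}
  {r: False, e: False}
  {r: True, e: True}


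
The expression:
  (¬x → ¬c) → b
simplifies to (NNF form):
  b ∨ (c ∧ ¬x)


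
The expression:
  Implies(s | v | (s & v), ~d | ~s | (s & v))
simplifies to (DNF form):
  v | ~d | ~s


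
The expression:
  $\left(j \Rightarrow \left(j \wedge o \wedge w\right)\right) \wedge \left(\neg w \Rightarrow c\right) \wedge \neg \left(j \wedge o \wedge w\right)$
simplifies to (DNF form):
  $\left(c \wedge \neg j\right) \vee \left(w \wedge \neg j\right)$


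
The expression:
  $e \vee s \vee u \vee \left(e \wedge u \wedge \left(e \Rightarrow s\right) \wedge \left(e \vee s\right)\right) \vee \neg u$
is always true.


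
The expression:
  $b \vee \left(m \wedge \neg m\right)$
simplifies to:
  $b$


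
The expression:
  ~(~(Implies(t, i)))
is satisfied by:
  {i: True, t: False}
  {t: False, i: False}
  {t: True, i: True}


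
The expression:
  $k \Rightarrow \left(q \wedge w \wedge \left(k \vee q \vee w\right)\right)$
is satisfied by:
  {w: True, q: True, k: False}
  {w: True, q: False, k: False}
  {q: True, w: False, k: False}
  {w: False, q: False, k: False}
  {w: True, k: True, q: True}


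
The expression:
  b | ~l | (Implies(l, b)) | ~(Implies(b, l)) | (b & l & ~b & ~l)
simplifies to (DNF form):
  b | ~l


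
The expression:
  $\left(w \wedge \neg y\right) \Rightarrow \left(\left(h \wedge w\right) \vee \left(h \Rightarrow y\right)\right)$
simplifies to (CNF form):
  $\text{True}$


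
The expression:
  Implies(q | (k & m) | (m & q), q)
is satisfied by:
  {q: True, k: False, m: False}
  {k: False, m: False, q: False}
  {m: True, q: True, k: False}
  {m: True, k: False, q: False}
  {q: True, k: True, m: False}
  {k: True, q: False, m: False}
  {m: True, k: True, q: True}


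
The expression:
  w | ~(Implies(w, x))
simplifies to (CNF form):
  w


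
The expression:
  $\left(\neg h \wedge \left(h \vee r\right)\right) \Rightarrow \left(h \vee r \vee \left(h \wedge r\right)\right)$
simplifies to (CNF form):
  $\text{True}$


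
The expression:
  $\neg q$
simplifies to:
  $\neg q$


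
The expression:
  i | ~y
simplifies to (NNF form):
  i | ~y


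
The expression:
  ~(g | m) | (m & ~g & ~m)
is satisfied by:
  {g: False, m: False}


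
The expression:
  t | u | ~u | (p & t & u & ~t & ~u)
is always true.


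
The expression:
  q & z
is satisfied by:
  {z: True, q: True}


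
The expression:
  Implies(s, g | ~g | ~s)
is always true.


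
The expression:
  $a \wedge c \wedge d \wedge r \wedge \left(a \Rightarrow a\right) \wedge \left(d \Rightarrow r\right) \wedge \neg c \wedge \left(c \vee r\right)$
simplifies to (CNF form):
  $\text{False}$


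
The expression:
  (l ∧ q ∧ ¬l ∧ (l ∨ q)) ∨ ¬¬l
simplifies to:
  l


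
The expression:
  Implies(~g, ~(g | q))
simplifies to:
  g | ~q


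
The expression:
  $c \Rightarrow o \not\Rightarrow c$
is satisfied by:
  {c: False}


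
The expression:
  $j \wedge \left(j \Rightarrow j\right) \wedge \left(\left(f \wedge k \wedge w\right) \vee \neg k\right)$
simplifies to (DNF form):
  $\left(j \wedge \neg k\right) \vee \left(f \wedge j \wedge w\right) \vee \left(f \wedge j \wedge \neg k\right) \vee \left(j \wedge w \wedge \neg k\right)$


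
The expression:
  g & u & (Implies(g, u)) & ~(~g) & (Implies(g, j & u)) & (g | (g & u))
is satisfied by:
  {j: True, u: True, g: True}


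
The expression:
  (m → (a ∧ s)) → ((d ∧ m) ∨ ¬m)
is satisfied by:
  {d: True, s: False, m: False, a: False}
  {d: False, s: False, m: False, a: False}
  {d: True, a: True, s: False, m: False}
  {a: True, d: False, s: False, m: False}
  {d: True, m: True, a: False, s: False}
  {m: True, a: False, s: False, d: False}
  {d: True, a: True, m: True, s: False}
  {a: True, m: True, d: False, s: False}
  {d: True, s: True, a: False, m: False}
  {s: True, a: False, m: False, d: False}
  {d: True, a: True, s: True, m: False}
  {a: True, s: True, d: False, m: False}
  {d: True, m: True, s: True, a: False}
  {m: True, s: True, a: False, d: False}
  {d: True, a: True, m: True, s: True}


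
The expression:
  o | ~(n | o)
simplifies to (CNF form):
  o | ~n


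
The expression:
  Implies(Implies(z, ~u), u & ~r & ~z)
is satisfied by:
  {z: True, u: True, r: False}
  {u: True, r: False, z: False}
  {r: True, z: True, u: True}


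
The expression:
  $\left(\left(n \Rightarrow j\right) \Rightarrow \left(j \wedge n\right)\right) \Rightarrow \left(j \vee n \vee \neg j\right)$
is always true.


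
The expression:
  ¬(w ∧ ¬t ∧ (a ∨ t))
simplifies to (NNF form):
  t ∨ ¬a ∨ ¬w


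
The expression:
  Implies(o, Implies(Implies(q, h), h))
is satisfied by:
  {q: True, h: True, o: False}
  {q: True, h: False, o: False}
  {h: True, q: False, o: False}
  {q: False, h: False, o: False}
  {q: True, o: True, h: True}
  {q: True, o: True, h: False}
  {o: True, h: True, q: False}


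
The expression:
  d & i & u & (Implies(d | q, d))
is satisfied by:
  {i: True, u: True, d: True}


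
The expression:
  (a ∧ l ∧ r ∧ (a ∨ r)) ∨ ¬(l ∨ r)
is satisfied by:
  {a: True, r: False, l: False}
  {a: False, r: False, l: False}
  {r: True, l: True, a: True}


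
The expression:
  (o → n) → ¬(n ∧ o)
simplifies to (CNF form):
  ¬n ∨ ¬o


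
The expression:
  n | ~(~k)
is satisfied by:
  {n: True, k: True}
  {n: True, k: False}
  {k: True, n: False}


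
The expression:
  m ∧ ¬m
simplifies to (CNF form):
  False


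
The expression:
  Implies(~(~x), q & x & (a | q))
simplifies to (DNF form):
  q | ~x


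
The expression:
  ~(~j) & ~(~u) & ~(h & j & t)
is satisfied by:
  {j: True, u: True, h: False, t: False}
  {j: True, u: True, t: True, h: False}
  {j: True, u: True, h: True, t: False}


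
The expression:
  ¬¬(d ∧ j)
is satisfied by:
  {j: True, d: True}


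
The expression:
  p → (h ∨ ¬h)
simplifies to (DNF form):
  True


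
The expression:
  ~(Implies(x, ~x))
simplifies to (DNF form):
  x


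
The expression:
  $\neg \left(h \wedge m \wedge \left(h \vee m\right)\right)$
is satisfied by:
  {h: False, m: False}
  {m: True, h: False}
  {h: True, m: False}


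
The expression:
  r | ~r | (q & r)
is always true.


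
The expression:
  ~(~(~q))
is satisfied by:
  {q: False}


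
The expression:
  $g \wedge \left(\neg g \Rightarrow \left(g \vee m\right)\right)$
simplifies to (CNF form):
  $g$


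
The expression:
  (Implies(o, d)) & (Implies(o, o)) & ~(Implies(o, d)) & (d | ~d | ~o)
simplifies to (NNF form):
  False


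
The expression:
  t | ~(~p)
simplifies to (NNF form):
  p | t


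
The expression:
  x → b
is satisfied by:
  {b: True, x: False}
  {x: False, b: False}
  {x: True, b: True}


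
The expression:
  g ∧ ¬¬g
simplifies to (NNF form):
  g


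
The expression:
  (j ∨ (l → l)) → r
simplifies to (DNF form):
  r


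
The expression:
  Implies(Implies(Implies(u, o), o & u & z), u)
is always true.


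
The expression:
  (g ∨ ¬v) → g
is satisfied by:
  {v: True, g: True}
  {v: True, g: False}
  {g: True, v: False}


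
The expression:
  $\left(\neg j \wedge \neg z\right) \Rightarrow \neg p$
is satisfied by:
  {j: True, z: True, p: False}
  {j: True, p: False, z: False}
  {z: True, p: False, j: False}
  {z: False, p: False, j: False}
  {j: True, z: True, p: True}
  {j: True, p: True, z: False}
  {z: True, p: True, j: False}


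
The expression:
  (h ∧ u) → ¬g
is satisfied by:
  {h: False, u: False, g: False}
  {g: True, h: False, u: False}
  {u: True, h: False, g: False}
  {g: True, u: True, h: False}
  {h: True, g: False, u: False}
  {g: True, h: True, u: False}
  {u: True, h: True, g: False}


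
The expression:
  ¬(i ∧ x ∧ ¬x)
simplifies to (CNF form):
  True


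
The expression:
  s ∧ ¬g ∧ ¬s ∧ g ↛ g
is never true.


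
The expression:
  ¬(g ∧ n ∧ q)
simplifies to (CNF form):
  ¬g ∨ ¬n ∨ ¬q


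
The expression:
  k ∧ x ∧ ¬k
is never true.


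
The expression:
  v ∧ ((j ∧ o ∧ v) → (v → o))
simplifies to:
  v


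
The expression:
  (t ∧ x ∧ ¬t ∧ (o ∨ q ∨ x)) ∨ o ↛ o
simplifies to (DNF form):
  False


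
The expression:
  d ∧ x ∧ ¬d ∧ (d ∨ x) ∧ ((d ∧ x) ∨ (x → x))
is never true.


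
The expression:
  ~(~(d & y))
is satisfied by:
  {d: True, y: True}


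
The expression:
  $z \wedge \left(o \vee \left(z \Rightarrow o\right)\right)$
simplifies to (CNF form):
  $o \wedge z$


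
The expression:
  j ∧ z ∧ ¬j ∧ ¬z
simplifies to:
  False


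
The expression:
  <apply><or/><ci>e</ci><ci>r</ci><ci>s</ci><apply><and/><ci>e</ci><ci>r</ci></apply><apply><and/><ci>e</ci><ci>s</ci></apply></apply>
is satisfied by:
  {r: True, e: True, s: True}
  {r: True, e: True, s: False}
  {r: True, s: True, e: False}
  {r: True, s: False, e: False}
  {e: True, s: True, r: False}
  {e: True, s: False, r: False}
  {s: True, e: False, r: False}


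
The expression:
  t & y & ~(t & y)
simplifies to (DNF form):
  False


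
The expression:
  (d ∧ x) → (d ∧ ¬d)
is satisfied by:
  {d: False, x: False}
  {x: True, d: False}
  {d: True, x: False}


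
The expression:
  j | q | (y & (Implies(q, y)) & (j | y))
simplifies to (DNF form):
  j | q | y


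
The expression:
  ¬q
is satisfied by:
  {q: False}


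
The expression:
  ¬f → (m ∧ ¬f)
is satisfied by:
  {m: True, f: True}
  {m: True, f: False}
  {f: True, m: False}


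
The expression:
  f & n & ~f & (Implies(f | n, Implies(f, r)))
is never true.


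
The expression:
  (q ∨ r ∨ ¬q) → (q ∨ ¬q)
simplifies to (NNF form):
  True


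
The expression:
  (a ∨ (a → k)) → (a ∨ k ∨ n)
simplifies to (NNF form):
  a ∨ k ∨ n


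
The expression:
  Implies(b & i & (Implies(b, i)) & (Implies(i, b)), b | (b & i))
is always true.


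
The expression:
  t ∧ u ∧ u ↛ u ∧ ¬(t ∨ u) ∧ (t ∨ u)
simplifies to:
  False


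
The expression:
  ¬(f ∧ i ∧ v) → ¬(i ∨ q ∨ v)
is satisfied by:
  {f: True, q: False, v: False, i: False}
  {f: False, q: False, v: False, i: False}
  {i: True, v: True, f: True, q: False}
  {i: True, v: True, q: True, f: True}


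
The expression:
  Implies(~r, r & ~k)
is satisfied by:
  {r: True}


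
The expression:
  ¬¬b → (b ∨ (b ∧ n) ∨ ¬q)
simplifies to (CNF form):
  True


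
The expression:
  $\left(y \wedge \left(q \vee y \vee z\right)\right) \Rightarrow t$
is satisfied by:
  {t: True, y: False}
  {y: False, t: False}
  {y: True, t: True}


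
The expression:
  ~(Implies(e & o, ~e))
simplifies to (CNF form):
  e & o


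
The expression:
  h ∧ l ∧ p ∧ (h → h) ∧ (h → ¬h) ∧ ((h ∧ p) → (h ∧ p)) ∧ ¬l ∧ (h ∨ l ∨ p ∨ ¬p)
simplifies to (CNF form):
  False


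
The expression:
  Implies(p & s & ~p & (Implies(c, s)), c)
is always true.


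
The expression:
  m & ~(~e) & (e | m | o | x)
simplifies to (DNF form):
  e & m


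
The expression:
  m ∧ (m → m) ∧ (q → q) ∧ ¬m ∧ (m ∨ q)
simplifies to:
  False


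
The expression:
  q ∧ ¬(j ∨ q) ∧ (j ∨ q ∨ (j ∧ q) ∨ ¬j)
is never true.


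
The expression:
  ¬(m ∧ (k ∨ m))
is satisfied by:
  {m: False}


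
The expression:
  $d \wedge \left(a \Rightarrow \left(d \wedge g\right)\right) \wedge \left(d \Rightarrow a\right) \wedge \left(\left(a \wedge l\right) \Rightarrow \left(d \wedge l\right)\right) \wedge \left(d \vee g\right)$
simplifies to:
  $a \wedge d \wedge g$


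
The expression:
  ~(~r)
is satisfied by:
  {r: True}


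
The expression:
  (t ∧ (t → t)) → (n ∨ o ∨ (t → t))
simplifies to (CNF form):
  True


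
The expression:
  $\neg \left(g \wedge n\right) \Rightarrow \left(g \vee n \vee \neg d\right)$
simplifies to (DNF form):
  $g \vee n \vee \neg d$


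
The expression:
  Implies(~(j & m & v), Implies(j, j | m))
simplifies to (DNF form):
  True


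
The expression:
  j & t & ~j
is never true.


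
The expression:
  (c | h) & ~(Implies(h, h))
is never true.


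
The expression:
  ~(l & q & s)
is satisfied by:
  {l: False, q: False, s: False}
  {s: True, l: False, q: False}
  {q: True, l: False, s: False}
  {s: True, q: True, l: False}
  {l: True, s: False, q: False}
  {s: True, l: True, q: False}
  {q: True, l: True, s: False}


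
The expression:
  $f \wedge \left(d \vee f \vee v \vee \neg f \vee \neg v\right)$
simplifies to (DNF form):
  $f$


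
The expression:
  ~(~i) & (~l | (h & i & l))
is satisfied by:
  {i: True, h: True, l: False}
  {i: True, l: False, h: False}
  {i: True, h: True, l: True}


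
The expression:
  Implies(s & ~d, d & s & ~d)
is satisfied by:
  {d: True, s: False}
  {s: False, d: False}
  {s: True, d: True}


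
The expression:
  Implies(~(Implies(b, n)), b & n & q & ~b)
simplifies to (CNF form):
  n | ~b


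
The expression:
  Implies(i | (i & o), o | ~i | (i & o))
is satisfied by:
  {o: True, i: False}
  {i: False, o: False}
  {i: True, o: True}


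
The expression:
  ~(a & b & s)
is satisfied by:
  {s: False, a: False, b: False}
  {b: True, s: False, a: False}
  {a: True, s: False, b: False}
  {b: True, a: True, s: False}
  {s: True, b: False, a: False}
  {b: True, s: True, a: False}
  {a: True, s: True, b: False}


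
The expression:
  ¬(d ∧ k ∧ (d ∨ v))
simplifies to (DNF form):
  ¬d ∨ ¬k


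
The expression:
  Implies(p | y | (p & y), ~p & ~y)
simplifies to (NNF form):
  ~p & ~y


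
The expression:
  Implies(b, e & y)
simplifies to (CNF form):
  (e | ~b) & (y | ~b)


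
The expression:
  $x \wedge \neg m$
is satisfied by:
  {x: True, m: False}


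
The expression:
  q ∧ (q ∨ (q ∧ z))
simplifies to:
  q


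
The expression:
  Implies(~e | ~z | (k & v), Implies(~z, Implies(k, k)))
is always true.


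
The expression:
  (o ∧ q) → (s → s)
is always true.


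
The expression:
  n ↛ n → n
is always true.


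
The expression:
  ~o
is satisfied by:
  {o: False}


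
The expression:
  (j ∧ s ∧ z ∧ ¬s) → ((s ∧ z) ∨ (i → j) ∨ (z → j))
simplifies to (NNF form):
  True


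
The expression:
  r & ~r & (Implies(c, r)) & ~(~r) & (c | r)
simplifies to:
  False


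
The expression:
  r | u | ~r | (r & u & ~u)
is always true.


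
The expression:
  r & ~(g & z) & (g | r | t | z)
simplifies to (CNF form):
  r & (~g | ~z)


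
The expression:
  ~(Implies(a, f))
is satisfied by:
  {a: True, f: False}


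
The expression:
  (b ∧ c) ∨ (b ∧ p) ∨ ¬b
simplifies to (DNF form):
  c ∨ p ∨ ¬b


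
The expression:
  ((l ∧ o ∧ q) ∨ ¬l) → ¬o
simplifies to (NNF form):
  (l ∧ ¬q) ∨ ¬o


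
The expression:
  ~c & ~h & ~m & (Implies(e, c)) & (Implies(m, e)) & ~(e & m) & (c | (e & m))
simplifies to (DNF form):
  False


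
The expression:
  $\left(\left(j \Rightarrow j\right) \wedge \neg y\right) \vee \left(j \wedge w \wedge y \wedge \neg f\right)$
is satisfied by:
  {j: True, w: True, f: False, y: False}
  {j: True, w: False, f: False, y: False}
  {w: True, j: False, f: False, y: False}
  {j: False, w: False, f: False, y: False}
  {j: True, f: True, w: True, y: False}
  {j: True, f: True, w: False, y: False}
  {f: True, w: True, j: False, y: False}
  {f: True, w: False, j: False, y: False}
  {y: True, j: True, f: False, w: True}


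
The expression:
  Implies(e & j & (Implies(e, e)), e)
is always true.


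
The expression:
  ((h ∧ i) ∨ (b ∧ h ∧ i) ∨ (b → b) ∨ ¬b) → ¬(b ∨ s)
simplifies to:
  ¬b ∧ ¬s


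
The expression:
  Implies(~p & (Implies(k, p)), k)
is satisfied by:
  {k: True, p: True}
  {k: True, p: False}
  {p: True, k: False}


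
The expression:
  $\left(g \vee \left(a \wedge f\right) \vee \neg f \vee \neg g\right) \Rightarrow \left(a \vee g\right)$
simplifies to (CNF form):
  $a \vee g$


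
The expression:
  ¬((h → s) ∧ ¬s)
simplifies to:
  h ∨ s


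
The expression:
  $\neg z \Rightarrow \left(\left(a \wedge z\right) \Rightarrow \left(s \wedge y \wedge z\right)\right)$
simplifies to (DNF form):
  $\text{True}$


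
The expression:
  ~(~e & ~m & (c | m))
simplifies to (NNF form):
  e | m | ~c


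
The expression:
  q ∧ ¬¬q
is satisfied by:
  {q: True}


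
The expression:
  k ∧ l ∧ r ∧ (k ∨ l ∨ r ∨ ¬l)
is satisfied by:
  {r: True, k: True, l: True}


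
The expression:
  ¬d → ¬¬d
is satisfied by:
  {d: True}


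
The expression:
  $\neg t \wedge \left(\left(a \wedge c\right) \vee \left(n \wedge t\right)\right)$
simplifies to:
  $a \wedge c \wedge \neg t$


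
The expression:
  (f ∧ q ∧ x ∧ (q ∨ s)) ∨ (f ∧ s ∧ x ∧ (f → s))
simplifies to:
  f ∧ x ∧ (q ∨ s)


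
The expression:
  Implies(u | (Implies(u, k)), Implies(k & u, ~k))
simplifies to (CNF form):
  ~k | ~u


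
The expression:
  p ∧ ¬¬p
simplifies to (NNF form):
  p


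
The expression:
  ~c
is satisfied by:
  {c: False}


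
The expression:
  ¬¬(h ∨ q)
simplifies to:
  h ∨ q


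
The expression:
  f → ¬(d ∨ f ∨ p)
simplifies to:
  ¬f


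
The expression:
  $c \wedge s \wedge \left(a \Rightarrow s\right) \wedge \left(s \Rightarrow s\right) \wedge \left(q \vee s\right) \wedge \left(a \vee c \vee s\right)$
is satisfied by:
  {c: True, s: True}


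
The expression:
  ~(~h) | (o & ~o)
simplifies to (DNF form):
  h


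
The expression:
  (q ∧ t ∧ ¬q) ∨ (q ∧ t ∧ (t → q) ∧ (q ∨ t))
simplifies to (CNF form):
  q ∧ t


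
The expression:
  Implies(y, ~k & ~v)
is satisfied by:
  {v: False, y: False, k: False}
  {k: True, v: False, y: False}
  {v: True, k: False, y: False}
  {k: True, v: True, y: False}
  {y: True, k: False, v: False}


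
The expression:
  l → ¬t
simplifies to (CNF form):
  ¬l ∨ ¬t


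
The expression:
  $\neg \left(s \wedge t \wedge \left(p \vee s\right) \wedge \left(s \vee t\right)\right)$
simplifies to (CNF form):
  $\neg s \vee \neg t$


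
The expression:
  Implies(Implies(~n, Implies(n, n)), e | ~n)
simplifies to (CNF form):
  e | ~n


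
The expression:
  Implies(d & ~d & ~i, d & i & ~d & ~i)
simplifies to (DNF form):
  True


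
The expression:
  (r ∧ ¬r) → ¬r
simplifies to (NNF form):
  True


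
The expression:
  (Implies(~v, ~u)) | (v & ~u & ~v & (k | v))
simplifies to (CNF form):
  v | ~u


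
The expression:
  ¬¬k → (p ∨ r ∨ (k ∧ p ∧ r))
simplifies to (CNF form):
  p ∨ r ∨ ¬k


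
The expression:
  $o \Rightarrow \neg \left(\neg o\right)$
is always true.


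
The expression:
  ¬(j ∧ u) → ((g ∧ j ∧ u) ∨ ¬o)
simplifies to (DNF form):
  (j ∧ u) ∨ ¬o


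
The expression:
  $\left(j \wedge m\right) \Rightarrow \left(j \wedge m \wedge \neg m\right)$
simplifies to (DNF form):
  $\neg j \vee \neg m$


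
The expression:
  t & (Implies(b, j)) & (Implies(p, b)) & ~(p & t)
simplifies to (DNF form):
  (j & t & ~p) | (t & ~b & ~p)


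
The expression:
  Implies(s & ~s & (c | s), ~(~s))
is always true.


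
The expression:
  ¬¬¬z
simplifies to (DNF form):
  ¬z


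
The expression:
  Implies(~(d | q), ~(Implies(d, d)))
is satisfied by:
  {d: True, q: True}
  {d: True, q: False}
  {q: True, d: False}


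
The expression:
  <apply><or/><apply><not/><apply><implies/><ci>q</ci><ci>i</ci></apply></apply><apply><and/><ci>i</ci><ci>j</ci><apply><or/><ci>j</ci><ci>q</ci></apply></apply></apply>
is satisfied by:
  {q: True, j: True, i: False}
  {q: True, j: False, i: False}
  {i: True, q: True, j: True}
  {i: True, j: True, q: False}


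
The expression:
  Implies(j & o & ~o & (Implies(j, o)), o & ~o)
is always true.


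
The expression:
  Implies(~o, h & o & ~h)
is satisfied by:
  {o: True}


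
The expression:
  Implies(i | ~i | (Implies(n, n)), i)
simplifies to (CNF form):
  i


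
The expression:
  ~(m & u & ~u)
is always true.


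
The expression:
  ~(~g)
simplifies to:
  g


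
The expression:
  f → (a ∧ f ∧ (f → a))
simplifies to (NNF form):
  a ∨ ¬f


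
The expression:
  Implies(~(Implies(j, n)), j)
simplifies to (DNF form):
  True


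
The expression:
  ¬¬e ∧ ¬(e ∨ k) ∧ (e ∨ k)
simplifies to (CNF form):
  False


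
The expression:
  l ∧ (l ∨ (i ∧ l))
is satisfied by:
  {l: True}


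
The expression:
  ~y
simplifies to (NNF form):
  ~y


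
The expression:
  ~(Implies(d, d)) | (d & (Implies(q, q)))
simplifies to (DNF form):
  d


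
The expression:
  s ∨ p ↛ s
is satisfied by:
  {p: True, s: True}
  {p: True, s: False}
  {s: True, p: False}


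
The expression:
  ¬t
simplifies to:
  ¬t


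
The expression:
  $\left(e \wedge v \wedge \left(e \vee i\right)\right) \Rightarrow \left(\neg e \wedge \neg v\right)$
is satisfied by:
  {v: False, e: False}
  {e: True, v: False}
  {v: True, e: False}


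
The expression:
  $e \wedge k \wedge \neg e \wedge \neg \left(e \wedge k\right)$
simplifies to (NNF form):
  $\text{False}$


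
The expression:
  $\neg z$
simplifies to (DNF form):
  $\neg z$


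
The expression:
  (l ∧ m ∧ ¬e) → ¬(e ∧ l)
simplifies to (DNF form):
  True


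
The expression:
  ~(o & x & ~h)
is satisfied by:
  {h: True, o: False, x: False}
  {h: False, o: False, x: False}
  {x: True, h: True, o: False}
  {x: True, h: False, o: False}
  {o: True, h: True, x: False}
  {o: True, h: False, x: False}
  {o: True, x: True, h: True}


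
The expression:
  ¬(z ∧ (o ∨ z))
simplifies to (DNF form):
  ¬z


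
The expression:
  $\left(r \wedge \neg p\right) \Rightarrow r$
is always true.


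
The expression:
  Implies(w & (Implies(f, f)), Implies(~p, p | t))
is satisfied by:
  {t: True, p: True, w: False}
  {t: True, w: False, p: False}
  {p: True, w: False, t: False}
  {p: False, w: False, t: False}
  {t: True, p: True, w: True}
  {t: True, w: True, p: False}
  {p: True, w: True, t: False}


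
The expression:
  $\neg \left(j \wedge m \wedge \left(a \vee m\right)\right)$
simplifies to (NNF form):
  $\neg j \vee \neg m$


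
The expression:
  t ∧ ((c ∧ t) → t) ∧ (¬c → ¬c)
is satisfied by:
  {t: True}


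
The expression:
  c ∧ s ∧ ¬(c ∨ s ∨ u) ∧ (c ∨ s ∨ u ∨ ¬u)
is never true.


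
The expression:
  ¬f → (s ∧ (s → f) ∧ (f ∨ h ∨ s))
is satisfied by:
  {f: True}


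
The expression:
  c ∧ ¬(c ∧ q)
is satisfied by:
  {c: True, q: False}


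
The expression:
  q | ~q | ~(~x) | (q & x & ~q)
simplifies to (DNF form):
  True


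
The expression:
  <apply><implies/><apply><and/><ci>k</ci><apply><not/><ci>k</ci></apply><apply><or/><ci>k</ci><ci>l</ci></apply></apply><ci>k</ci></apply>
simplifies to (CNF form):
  <true/>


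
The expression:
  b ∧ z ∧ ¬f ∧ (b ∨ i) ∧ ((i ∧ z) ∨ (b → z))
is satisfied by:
  {z: True, b: True, f: False}


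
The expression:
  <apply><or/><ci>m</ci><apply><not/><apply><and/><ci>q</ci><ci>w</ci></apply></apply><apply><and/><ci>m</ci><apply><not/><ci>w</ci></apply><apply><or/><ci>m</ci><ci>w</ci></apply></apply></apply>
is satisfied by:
  {m: True, w: False, q: False}
  {w: False, q: False, m: False}
  {m: True, q: True, w: False}
  {q: True, w: False, m: False}
  {m: True, w: True, q: False}
  {w: True, m: False, q: False}
  {m: True, q: True, w: True}


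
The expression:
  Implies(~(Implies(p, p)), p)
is always true.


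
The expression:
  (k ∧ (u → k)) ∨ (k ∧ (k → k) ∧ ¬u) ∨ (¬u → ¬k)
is always true.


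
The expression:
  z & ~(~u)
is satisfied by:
  {z: True, u: True}


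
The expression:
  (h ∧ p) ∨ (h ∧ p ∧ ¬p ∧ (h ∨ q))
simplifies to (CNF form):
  h ∧ p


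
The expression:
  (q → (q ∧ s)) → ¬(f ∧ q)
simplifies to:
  ¬f ∨ ¬q ∨ ¬s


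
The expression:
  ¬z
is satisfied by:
  {z: False}


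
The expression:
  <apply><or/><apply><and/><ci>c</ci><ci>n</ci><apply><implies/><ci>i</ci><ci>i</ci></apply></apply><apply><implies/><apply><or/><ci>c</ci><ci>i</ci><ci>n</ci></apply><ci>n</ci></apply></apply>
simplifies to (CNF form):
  <apply><and/><apply><or/><ci>n</ci><apply><not/><ci>c</ci></apply></apply><apply><or/><ci>n</ci><apply><not/><ci>i</ci></apply></apply></apply>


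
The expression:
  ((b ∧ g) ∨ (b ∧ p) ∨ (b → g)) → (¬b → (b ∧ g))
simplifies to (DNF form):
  b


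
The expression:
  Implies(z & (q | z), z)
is always true.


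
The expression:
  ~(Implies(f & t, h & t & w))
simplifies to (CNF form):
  f & t & (~h | ~w)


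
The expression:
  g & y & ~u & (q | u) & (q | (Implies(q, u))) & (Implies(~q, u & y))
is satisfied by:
  {g: True, y: True, q: True, u: False}


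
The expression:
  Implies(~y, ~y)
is always true.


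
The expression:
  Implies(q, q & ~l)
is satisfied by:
  {l: False, q: False}
  {q: True, l: False}
  {l: True, q: False}


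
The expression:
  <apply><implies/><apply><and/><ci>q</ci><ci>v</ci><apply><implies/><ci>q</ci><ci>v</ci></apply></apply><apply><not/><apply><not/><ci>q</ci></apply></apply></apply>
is always true.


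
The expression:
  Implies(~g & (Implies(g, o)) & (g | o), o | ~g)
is always true.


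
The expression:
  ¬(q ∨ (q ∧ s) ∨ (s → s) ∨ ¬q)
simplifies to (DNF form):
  False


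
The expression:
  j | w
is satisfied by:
  {w: True, j: True}
  {w: True, j: False}
  {j: True, w: False}


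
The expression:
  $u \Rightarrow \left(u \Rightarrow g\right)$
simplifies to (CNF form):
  $g \vee \neg u$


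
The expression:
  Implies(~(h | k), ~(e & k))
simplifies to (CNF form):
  True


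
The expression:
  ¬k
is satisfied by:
  {k: False}


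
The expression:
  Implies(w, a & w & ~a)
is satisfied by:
  {w: False}


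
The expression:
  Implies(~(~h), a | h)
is always true.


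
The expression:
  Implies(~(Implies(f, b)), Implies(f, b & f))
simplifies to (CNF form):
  b | ~f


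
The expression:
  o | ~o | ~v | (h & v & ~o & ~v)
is always true.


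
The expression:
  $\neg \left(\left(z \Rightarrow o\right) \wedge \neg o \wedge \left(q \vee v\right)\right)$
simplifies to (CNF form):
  $\left(o \vee z \vee \neg q\right) \wedge \left(o \vee z \vee \neg v\right)$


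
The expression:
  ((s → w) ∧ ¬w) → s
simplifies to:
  s ∨ w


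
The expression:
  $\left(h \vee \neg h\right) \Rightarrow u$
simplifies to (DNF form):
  $u$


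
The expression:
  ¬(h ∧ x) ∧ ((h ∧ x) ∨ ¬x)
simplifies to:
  ¬x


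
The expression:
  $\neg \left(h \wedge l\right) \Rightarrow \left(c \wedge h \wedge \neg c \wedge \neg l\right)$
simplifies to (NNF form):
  $h \wedge l$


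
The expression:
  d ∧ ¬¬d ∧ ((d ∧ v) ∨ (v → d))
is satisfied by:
  {d: True}


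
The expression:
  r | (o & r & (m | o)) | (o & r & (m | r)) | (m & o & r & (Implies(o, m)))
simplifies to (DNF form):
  r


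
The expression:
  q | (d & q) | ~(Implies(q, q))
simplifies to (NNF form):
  q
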